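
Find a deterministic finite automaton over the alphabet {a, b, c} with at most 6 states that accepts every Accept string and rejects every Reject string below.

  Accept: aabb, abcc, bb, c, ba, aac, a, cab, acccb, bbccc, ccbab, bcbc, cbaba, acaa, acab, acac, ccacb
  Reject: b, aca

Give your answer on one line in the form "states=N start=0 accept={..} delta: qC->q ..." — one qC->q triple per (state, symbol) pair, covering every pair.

State merging on the prefix tree: take the shortest (then alphabetical) example prefix whose next move is undefined and point that move at state 0, else 1, else 2, ...; a target is out if some Accept/Reject pair would then sit in one state with the same input left (inseparable). If every existing state is out, open a new one.
a: 0a undefined. 0a->0: ok.
b: 0b undefined. 0b->0: no, aabb/b meet in 0. Open state 1: 0b->1.
c: 0c undefined. 0c->0: no, c/aca meet in 0. 0c->1: no, c/b meet in 1. Open state 2: 0c->2.
ba: 1a undefined. 1a->0: ok.
bb: 1b undefined. 1b->0: ok.
bc: 1c undefined. 1c->0: ok.
ca: 2a undefined. 2a->0: no, aabb/aca meet in 0. 2a->1: ok.
cb: 2b undefined. 2b->0: ok.
cc: 2c undefined. 2c->0: no, ccbab/b meet in 1. 2c->1: no, acccb/b meet in 1. 2c->2: no, ccbab/b meet in 1. Open state 3: 2c->3.
cca: 3a undefined. 3a->0: ok.
ccb: 3b undefined. 3b->0: no, ccbab/b meet in 1. 3b->1: no, ccbab/b meet in 1. 3b->2: ok.
accc: 3c undefined. 3c->0: no, acccb/b meet in 1. 3c->1: no, bbccc/b meet in 1. 3c->2: ok.
All examples now run through 4 states with every (state, symbol) defined. Accept strings end in {0,2}, Reject strings end in {1}; accept={0,2}.

states=4 start=0 accept={0,2} delta: 0a->0 0b->1 0c->2 1a->0 1b->0 1c->0 2a->1 2b->0 2c->3 3a->0 3b->2 3c->2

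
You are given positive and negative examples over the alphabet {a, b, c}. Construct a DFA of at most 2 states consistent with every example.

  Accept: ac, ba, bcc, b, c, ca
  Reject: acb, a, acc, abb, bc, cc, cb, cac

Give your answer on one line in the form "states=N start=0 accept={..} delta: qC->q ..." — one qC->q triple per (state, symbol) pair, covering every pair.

Grow the machine one transition at a time. Run the examples from 0; the earliest place one falls off (shortest prefix, ties alphabetical) gets sent to the lowest-numbered state that keeps every Accept/Reject pair distinguishable — a pair clashes when both reach the same state with identical unread suffix — and to a fresh state only if none does.
a: 0a undefined. 0a->0: ok.
b: 0b undefined. 0b->0: no, ac/bc meet in 0 with "c" left. Open state 1: 0b->1.
c: 0c undefined. 0c->0: no, ac/a meet in 0. 0c->1: ok.
ba: 1a undefined. 1a->0: no, ac/cac meet in 1. 1a->1: ok.
bc: 1c undefined. 1c->0: ok.
cb: 1b undefined. 1b->0: ok.
All examples now run through 2 states with every (state, symbol) defined. Accept strings end in {1}, Reject strings end in {0}; accept={1}.

states=2 start=0 accept={1} delta: 0a->0 0b->1 0c->1 1a->1 1b->0 1c->0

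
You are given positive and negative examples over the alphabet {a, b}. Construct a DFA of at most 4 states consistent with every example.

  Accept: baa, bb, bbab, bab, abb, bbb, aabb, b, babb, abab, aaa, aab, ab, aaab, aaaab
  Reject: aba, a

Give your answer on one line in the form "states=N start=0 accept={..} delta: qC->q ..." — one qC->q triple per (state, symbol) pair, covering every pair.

Fold the examples into a partial DFA from state 0: repeatedly fix the first undefined (state, symbol) met by the shortest-then-alphabetical prefix, trying targets in increasing order and rejecting any under which an Accept and a Reject string meet in one state with the same remainder; add a state when all current targets are rejected. Accepting states are where Accept strings end.
a: 0a undefined. 0a->0: no, aaa/a meet in 0. Open state 1: 0a->1.
b: 0b undefined. 0b->0: ok.
aa: 1a undefined. 1a->0: no, aaa/a meet in 1. 1a->1: no, baa/a meet in 1. Open state 2: 1a->2.
ab: 1b undefined. 1b->0: ok.
aaa: 2a undefined. 2a->0: ok.
aab: 2b undefined. 2b->0: ok.
All examples now run through 3 states with every (state, symbol) defined. Accept strings end in {0,2}, Reject strings end in {1}; accept={0,2}.

states=3 start=0 accept={0,2} delta: 0a->1 0b->0 1a->2 1b->0 2a->0 2b->0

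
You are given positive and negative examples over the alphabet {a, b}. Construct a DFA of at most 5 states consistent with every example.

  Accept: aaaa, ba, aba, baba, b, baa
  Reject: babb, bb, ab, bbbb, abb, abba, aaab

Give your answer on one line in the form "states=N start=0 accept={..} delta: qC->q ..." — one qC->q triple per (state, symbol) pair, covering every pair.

Grow the machine one transition at a time. Run the examples from 0; the earliest place one falls off (shortest prefix, ties alphabetical) gets sent to the lowest-numbered state that keeps every Accept/Reject pair distinguishable — a pair clashes when both reach the same state with identical unread suffix — and to a fresh state only if none does.
a: 0a undefined. 0a->0: no, b/ab meet in 0 with "b" left. Open state 1: 0a->1.
b: 0b undefined. 0b->0: no, b/bb meet in 0. 0b->1: ok.
aa: 1a undefined. 1a->0: ok.
ab: 1b undefined. 1b->0: no, aaaa/babb meet in 0. 1b->1: no, aaaa/abba meet in 0. Open state 2: 1b->2.
aba: 2a undefined. 2a->0: ok.
abb: 2b undefined. 2b->0: no, aaaa/abb meet in 0. 2b->1: no, aaaa/abba meet in 0. 2b->2: no, aaaa/abba meet in 0. Open state 3: 2b->3.
abba: 3a undefined. 3a->0: no, aaaa/abba meet in 0. 3a->1: no, b/abba meet in 1. 3a->2: ok.
bbbb: 3b undefined. 3b->0: no, aaaa/bbbb meet in 0. 3b->1: no, b/bbbb meet in 1. 3b->2: ok.
All examples now run through 4 states with every (state, symbol) defined. Accept strings end in {0,1}, Reject strings end in {2,3}; accept={0,1}.

states=4 start=0 accept={0,1} delta: 0a->1 0b->1 1a->0 1b->2 2a->0 2b->3 3a->2 3b->2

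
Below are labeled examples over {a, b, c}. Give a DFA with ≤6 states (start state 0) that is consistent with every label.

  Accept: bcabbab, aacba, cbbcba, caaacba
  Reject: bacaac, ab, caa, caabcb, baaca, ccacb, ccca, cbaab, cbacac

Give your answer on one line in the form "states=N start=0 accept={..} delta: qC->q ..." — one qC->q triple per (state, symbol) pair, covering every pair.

State merging on the prefix tree: take the shortest (then alphabetical) example prefix whose next move is undefined and point that move at state 0, else 1, else 2, ...; a target is out if some Accept/Reject pair would then sit in one state with the same input left (inseparable). If every existing state is out, open a new one.
a: 0a undefined. 0a->0: ok.
b: 0b undefined. 0b->0: ok.
c: 0c undefined. 0c->0: no, bcabbab/bacaac meet in 0. Open state 1: 0c->1.
ca: 1a undefined. 1a->0: no, bcabbab/ab meet in 0. 1a->1: ok.
cb: 1b undefined. 1b->0: no, bcabbab/ab meet in 0. 1b->1: no, bcabbab/caa meet in 1. Open state 2: 1b->2.
cc: 1c undefined. 1c->0: no, caaacba/bacaac meet in 0. 1c->1: ok.
cba: 2a undefined. 2a->0: no, aacba/ab meet in 0. 2a->1: no, aacba/bacaac meet in 1. 2a->2: no, aacba/ccacb meet in 2. Open state 3: 2a->3.
cbb: 2b undefined. 2b->0: no, bcabbab/ab meet in 0. 2b->1: no, bcabbab/ccacb meet in 2. 2b->2: ok.
cbaa: 3a undefined. 3a->0: ok.
cbac: 3c undefined. 3c->0: ok.
cbbc: 2c undefined. 2c->0: no, cbbcba/ab meet in 0. 2c->1: ok.
bcabbab: 3b undefined. 3b->0: no, bcabbab/ab meet in 0. 3b->1: no, bcabbab/bacaac meet in 1. 3b->2: no, bcabbab/caabcb meet in 2. 3b->3: ok.
All examples now run through 4 states with every (state, symbol) defined. Accept strings end in {3}, Reject strings end in {0,1,2}; accept={3}.

states=4 start=0 accept={3} delta: 0a->0 0b->0 0c->1 1a->1 1b->2 1c->1 2a->3 2b->2 2c->1 3a->0 3b->3 3c->0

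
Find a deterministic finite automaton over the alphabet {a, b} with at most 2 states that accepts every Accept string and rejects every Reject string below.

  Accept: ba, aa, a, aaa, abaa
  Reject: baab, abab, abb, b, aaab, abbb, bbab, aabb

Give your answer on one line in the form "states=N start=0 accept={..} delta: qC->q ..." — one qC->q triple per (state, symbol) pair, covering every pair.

states=2 start=0 accept={0} delta: 0a->0 0b->1 1a->0 1b->1

State merging on the prefix tree: take the shortest (then alphabetical) example prefix whose next move is undefined and point that move at state 0, else 1, else 2, ...; a target is out if some Accept/Reject pair would then sit in one state with the same input left (inseparable). If every existing state is out, open a new one.
a: 0a undefined. 0a->0: ok.
b: 0b undefined. 0b->0: no, ba/baab meet in 0. Open state 1: 0b->1.
ba: 1a undefined. 1a->0: ok.
bb: 1b undefined. 1b->0: no, ba/abb meet in 0. 1b->1: ok.
All examples now run through 2 states with every (state, symbol) defined. Accept strings end in {0}, Reject strings end in {1}; accept={0}.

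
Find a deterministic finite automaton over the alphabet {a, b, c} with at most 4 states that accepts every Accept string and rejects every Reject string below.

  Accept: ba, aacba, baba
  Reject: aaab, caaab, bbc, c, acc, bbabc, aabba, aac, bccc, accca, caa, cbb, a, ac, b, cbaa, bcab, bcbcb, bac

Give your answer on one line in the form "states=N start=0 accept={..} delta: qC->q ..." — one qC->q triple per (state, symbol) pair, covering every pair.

states=3 start=0 accept={2} delta: 0a->0 0b->1 0c->0 1a->2 1b->0 1c->0 2a->0 2b->1 2c->0

Grow the machine one transition at a time. Run the examples from 0; the earliest place one falls off (shortest prefix, ties alphabetical) gets sent to the lowest-numbered state that keeps every Accept/Reject pair distinguishable — a pair clashes when both reach the same state with identical unread suffix — and to a fresh state only if none does.
a: 0a undefined. 0a->0: ok.
b: 0b undefined. 0b->0: no, ba/aaab meet in 0. Open state 1: 0b->1.
c: 0c undefined. 0c->0: ok.
ba: 1a undefined. 1a->0: no, ba/c meet in 0. 1a->1: no, ba/aaab meet in 1. Open state 2: 1a->2.
bb: 1b undefined. 1b->0: ok.
bc: 1c undefined. 1c->0: ok.
bab: 2b undefined. 2b->0: no, baba/bbc meet in 0. 2b->1: ok.
bac: 2c undefined. 2c->0: ok.
cbaa: 2a undefined. 2a->0: ok.
All examples now run through 3 states with every (state, symbol) defined. Accept strings end in {2}, Reject strings end in {0,1}; accept={2}.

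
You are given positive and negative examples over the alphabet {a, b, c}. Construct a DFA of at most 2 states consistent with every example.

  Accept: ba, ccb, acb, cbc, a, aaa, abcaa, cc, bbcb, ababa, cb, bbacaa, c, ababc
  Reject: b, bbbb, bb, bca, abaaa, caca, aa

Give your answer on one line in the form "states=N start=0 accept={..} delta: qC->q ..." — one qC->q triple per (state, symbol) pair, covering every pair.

states=2 start=0 accept={1} delta: 0a->1 0b->0 0c->1 1a->0 1b->1 1c->1

Fold the examples into a partial DFA from state 0: repeatedly fix the first undefined (state, symbol) met by the shortest-then-alphabetical prefix, trying targets in increasing order and rejecting any under which an Accept and a Reject string meet in one state with the same remainder; add a state when all current targets are rejected. Accepting states are where Accept strings end.
a: 0a undefined. 0a->0: no, a/aa meet in 0. Open state 1: 0a->1.
b: 0b undefined. 0b->0: ok.
c: 0c undefined. 0c->0: no, ba/bca meet in 1. 0c->1: ok.
aa: 1a undefined. 1a->0: ok.
ab: 1b undefined. 1b->0: no, ba/abaaa meet in 1. 1b->1: ok.
ac: 1c undefined. 1c->0: no, ccb/b meet in 0. 1c->1: ok.
All examples now run through 2 states with every (state, symbol) defined. Accept strings end in {1}, Reject strings end in {0}; accept={1}.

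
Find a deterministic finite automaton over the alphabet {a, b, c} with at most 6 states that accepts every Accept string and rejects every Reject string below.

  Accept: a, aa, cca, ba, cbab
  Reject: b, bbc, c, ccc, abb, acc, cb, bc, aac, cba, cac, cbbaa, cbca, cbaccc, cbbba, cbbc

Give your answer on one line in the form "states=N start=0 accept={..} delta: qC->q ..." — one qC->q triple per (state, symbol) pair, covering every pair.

states=4 start=0 accept={0,3} delta: 0a->0 0b->1 0c->1 1a->0 1b->2 1c->1 2a->2 2b->3 2c->2 3a->2 3b->2 3c->1

Fold the examples into a partial DFA from state 0: repeatedly fix the first undefined (state, symbol) met by the shortest-then-alphabetical prefix, trying targets in increasing order and rejecting any under which an Accept and a Reject string meet in one state with the same remainder; add a state when all current targets are rejected. Accepting states are where Accept strings end.
a: 0a undefined. 0a->0: ok.
b: 0b undefined. 0b->0: no, a/b meet in 0. Open state 1: 0b->1.
c: 0c undefined. 0c->0: no, a/c meet in 0. 0c->1: ok.
ba: 1a undefined. 1a->0: ok.
bb: 1b undefined. 1b->0: no, a/abb meet in 0. 1b->1: no, a/cba meet in 0. Open state 2: 1b->2.
bc: 1c undefined. 1c->0: no, a/acc meet in 0. 1c->1: ok.
bbc: 2c undefined. 2c->0: no, a/bbc meet in 0. 2c->1: no, a/cbca meet in 0. 2c->2: ok.
cba: 2a undefined. 2a->0: no, a/cba meet in 0. 2a->1: no, cbab/bbc meet in 2. 2a->2: ok.
cbb: 2b undefined. 2b->0: no, a/cbbaa meet in 0. 2b->1: no, a/cbbaa meet in 0. 2b->2: no, cbab/bbc meet in 2. Open state 3: 2b->3.
cbba: 3a undefined. 3a->0: no, a/cbbaa meet in 0. 3a->1: no, a/cbbaa meet in 0. 3a->2: ok.
cbbb: 3b undefined. 3b->0: no, a/cbbba meet in 0. 3b->1: no, a/cbbba meet in 0. 3b->2: ok.
cbbc: 3c undefined. 3c->0: no, a/cbbc meet in 0. 3c->1: ok.
All examples now run through 4 states with every (state, symbol) defined. Accept strings end in {0,3}, Reject strings end in {1,2}; accept={0,3}.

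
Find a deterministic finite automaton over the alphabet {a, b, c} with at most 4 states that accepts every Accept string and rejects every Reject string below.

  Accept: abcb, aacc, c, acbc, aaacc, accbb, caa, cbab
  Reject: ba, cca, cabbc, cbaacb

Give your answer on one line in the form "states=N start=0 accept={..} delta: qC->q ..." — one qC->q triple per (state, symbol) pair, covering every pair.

states=4 start=0 accept={1,2} delta: 0a->0 0b->0 0c->1 1a->1 1b->2 1c->2 2a->3 2b->3 2c->1 3a->1 3b->1 3c->0

Grow the machine one transition at a time. Run the examples from 0; the earliest place one falls off (shortest prefix, ties alphabetical) gets sent to the lowest-numbered state that keeps every Accept/Reject pair distinguishable — a pair clashes when both reach the same state with identical unread suffix — and to a fresh state only if none does.
a: 0a undefined. 0a->0: ok.
b: 0b undefined. 0b->0: ok.
c: 0c undefined. 0c->0: no, abcb/ba meet in 0. Open state 1: 0c->1.
ca: 1a undefined. 1a->0: no, c/cabbc meet in 1. 1a->1: ok.
cb: 1b undefined. 1b->0: no, abcb/ba meet in 0. 1b->1: no, aacc/cabbc meet in 1 with "c" left. Open state 2: 1b->2.
cc: 1c undefined. 1c->0: no, aacc/ba meet in 0. 1c->1: no, aacc/cca meet in 1. 1c->2: ok.
cba: 2a undefined. 2a->0: no, abcb/cbaacb meet in 2. 2a->1: no, c/cca meet in 1. 2a->2: no, abcb/cca meet in 2. Open state 3: 2a->3.
acbc: 2c undefined. 2c->0: no, acbc/ba meet in 0. 2c->1: ok.
accb: 2b undefined. 2b->0: no, c/cabbc meet in 1. 2b->1: no, abcb/cabbc meet in 2. 2b->2: no, c/cabbc meet in 1. 2b->3: ok.
cbaa: 3a undefined. 3a->0: no, abcb/cbaacb meet in 2. 3a->1: ok.
cbab: 3b undefined. 3b->0: no, accbb/ba meet in 0. 3b->1: ok.
cabbc: 3c undefined. 3c->0: ok.
All examples now run through 4 states with every (state, symbol) defined. Accept strings end in {1,2}, Reject strings end in {0,3}; accept={1,2}.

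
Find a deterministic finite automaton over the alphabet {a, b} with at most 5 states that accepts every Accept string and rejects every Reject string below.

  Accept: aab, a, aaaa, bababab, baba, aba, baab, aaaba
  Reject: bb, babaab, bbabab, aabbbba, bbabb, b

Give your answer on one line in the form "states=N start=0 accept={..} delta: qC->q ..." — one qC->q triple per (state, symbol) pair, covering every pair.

states=4 start=0 accept={1,2} delta: 0a->1 0b->0 1a->1 1b->2 2a->2 2b->3 3a->3 3b->2

State merging on the prefix tree: take the shortest (then alphabetical) example prefix whose next move is undefined and point that move at state 0, else 1, else 2, ...; a target is out if some Accept/Reject pair would then sit in one state with the same input left (inseparable). If every existing state is out, open a new one.
a: 0a undefined. 0a->0: no, aab/b meet in 0 with "b" left. Open state 1: 0a->1.
b: 0b undefined. 0b->0: ok.
aa: 1a undefined. 1a->0: no, aab/bb meet in 0. 1a->1: ok.
ab: 1b undefined. 1b->0: no, aab/bb meet in 0. 1b->1: no, aab/babaab meet in 1. Open state 2: 1b->2.
aba: 2a undefined. 2a->0: no, aab/babaab meet in 2. 2a->1: no, aab/babaab meet in 2. 2a->2: ok.
aabb: 2b undefined. 2b->0: no, a/aabbbba meet in 1. 2b->1: no, a/babaab meet in 1. 2b->2: no, aab/babaab meet in 2. Open state 3: 2b->3.
aabbb: 3b undefined. 3b->0: no, a/aabbbba meet in 1. 3b->1: no, aab/aabbbba meet in 2. 3b->2: ok.
bababa: 3a undefined. 3a->0: no, bababab/bb meet in 0. 3a->1: no, a/aabbbba meet in 1. 3a->2: no, aab/aabbbba meet in 2. 3a->3: ok.
All examples now run through 4 states with every (state, symbol) defined. Accept strings end in {1,2}, Reject strings end in {0,3}; accept={1,2}.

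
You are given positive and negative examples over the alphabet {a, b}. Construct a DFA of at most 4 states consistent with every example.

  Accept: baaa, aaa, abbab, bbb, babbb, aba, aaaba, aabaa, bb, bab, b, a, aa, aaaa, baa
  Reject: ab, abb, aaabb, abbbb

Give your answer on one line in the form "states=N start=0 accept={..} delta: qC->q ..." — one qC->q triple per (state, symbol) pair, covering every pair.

State merging on the prefix tree: take the shortest (then alphabetical) example prefix whose next move is undefined and point that move at state 0, else 1, else 2, ...; a target is out if some Accept/Reject pair would then sit in one state with the same input left (inseparable). If every existing state is out, open a new one.
a: 0a undefined. 0a->0: no, bb/abb meet in 0 with "bb" left. Open state 1: 0a->1.
b: 0b undefined. 0b->0: no, bab/ab meet in 1 with "b" left. 0b->1: no, bbb/abb meet in 1 with "bb" left. Open state 2: 0b->2.
aa: 1a undefined. 1a->0: ok.
ab: 1b undefined. 1b->0: no, bbb/abbbb meet in 2 with "bb" left. 1b->1: no, aaa/ab meet in 1. 1b->2: no, bb/abb meet in 2 with "b" left. Open state 3: 1b->3.
ba: 2a undefined. 2a->0: ok.
bb: 2b undefined. 2b->0: ok.
aba: 3a undefined. 3a->0: ok.
abb: 3b undefined. 3b->0: no, baaa/abb meet in 0. 3b->1: no, aaa/abb meet in 1. 3b->2: no, abbab/abb meet in 2. 3b->3: ok.
All examples now run through 4 states with every (state, symbol) defined. Accept strings end in {0,1,2}, Reject strings end in {3}; accept={0,1,2}.

states=4 start=0 accept={0,1,2} delta: 0a->1 0b->2 1a->0 1b->3 2a->0 2b->0 3a->0 3b->3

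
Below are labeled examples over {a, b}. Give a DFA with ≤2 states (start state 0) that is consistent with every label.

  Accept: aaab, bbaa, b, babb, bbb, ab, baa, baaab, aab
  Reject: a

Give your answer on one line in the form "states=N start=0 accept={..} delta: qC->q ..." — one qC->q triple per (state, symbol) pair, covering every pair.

states=2 start=0 accept={1} delta: 0a->0 0b->1 1a->1 1b->1

State merging on the prefix tree: take the shortest (then alphabetical) example prefix whose next move is undefined and point that move at state 0, else 1, else 2, ...; a target is out if some Accept/Reject pair would then sit in one state with the same input left (inseparable). If every existing state is out, open a new one.
a: 0a undefined. 0a->0: ok.
b: 0b undefined. 0b->0: no, aaab/a meet in 0. Open state 1: 0b->1.
ba: 1a undefined. 1a->0: no, baa/a meet in 0. 1a->1: ok.
bb: 1b undefined. 1b->0: no, bbaa/a meet in 0. 1b->1: ok.
All examples now run through 2 states with every (state, symbol) defined. Accept strings end in {1}, Reject strings end in {0}; accept={1}.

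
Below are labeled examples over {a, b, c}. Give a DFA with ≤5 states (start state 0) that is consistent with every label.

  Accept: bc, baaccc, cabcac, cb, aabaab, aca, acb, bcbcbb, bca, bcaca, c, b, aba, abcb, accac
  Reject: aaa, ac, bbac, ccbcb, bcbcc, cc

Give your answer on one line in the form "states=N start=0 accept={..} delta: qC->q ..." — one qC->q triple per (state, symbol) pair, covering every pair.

Grow the machine one transition at a time. Run the examples from 0; the earliest place one falls off (shortest prefix, ties alphabetical) gets sent to the lowest-numbered state that keeps every Accept/Reject pair distinguishable — a pair clashes when both reach the same state with identical unread suffix — and to a fresh state only if none does.
a: 0a undefined. 0a->0: no, c/ac meet in 0 with "c" left. Open state 1: 0a->1.
b: 0b undefined. 0b->0: ok.
c: 0c undefined. 0c->0: no, bc/ccbcb meet in 0. 0c->1: ok.
aa: 1a undefined. 1a->0: no, bc/aaa meet in 1. 1a->1: no, bc/aaa meet in 1. Open state 2: 1a->2.
ab: 1b undefined. 1b->0: ok.
ac: 1c undefined. 1c->0: no, cb/ac meet in 0. 1c->1: no, bc/ac meet in 1. 1c->2: no, aca/aaa meet in 2 with "a" left. Open state 3: 1c->3.
aaa: 2a undefined. 2a->0: no, cb/aaa meet in 0. 2a->1: no, bc/aaa meet in 1. 2a->2: no, bca/aaa meet in 2. 2a->3: ok.
aab: 2b undefined. 2b->0: ok.
aca: 3a undefined. 3a->0: ok.
acb: 3b undefined. 3b->0: no, cb/ccbcb meet in 0. 3b->1: no, bc/ccbcb meet in 1. 3b->2: ok.
acc: 3c undefined. 3c->0: no, accac/aaa meet in 3. 3c->1: ok.
baac: 2c undefined. 2c->0: no, baaccc/aaa meet in 3. 2c->1: no, cb/ccbcb meet in 0. 2c->2: no, cb/ccbcb meet in 0. 2c->3: no, baaccc/aaa meet in 3. Open state 4: 2c->4.
baacc: 4c undefined. 4c->0: ok.
bcaca: 4a undefined. 4a->0: ok.
ccbcb: 4b undefined. 4b->0: no, cb/ccbcb meet in 0. 4b->1: no, bc/ccbcb meet in 1. 4b->2: no, acb/ccbcb meet in 2. 4b->3: ok.
All examples now run through 5 states with every (state, symbol) defined. Accept strings end in {0,1,2,4}, Reject strings end in {3}; accept={0,1,2,4}.

states=5 start=0 accept={0,1,2,4} delta: 0a->1 0b->0 0c->1 1a->2 1b->0 1c->3 2a->3 2b->0 2c->4 3a->0 3b->2 3c->1 4a->0 4b->3 4c->0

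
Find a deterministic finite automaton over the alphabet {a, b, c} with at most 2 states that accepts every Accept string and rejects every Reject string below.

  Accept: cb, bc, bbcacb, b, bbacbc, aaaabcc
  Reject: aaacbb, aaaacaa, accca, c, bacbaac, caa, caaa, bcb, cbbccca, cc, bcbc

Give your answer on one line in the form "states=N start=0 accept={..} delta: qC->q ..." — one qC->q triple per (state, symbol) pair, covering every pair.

states=2 start=0 accept={1} delta: 0a->0 0b->1 0c->0 1a->0 1b->0 1c->1

Grow the machine one transition at a time. Run the examples from 0; the earliest place one falls off (shortest prefix, ties alphabetical) gets sent to the lowest-numbered state that keeps every Accept/Reject pair distinguishable — a pair clashes when both reach the same state with identical unread suffix — and to a fresh state only if none does.
a: 0a undefined. 0a->0: ok.
b: 0b undefined. 0b->0: no, cb/bcb meet in 0 with "cb" left. Open state 1: 0b->1.
c: 0c undefined. 0c->0: ok.
ba: 1a undefined. 1a->0: ok.
bb: 1b undefined. 1b->0: ok.
bc: 1c undefined. 1c->0: no, cb/bcb meet in 1. 1c->1: ok.
All examples now run through 2 states with every (state, symbol) defined. Accept strings end in {1}, Reject strings end in {0}; accept={1}.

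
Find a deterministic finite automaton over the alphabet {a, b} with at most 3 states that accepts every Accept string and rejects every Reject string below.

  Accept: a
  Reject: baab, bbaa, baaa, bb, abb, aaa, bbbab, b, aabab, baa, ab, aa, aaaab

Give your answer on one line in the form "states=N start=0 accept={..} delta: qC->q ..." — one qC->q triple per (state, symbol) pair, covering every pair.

State merging on the prefix tree: take the shortest (then alphabetical) example prefix whose next move is undefined and point that move at state 0, else 1, else 2, ...; a target is out if some Accept/Reject pair would then sit in one state with the same input left (inseparable). If every existing state is out, open a new one.
a: 0a undefined. 0a->0: no, a/aaa meet in 0. Open state 1: 0a->1.
b: 0b undefined. 0b->0: ok.
aa: 1a undefined. 1a->0: no, a/baaa meet in 1. 1a->1: no, a/bbaa meet in 1. Open state 2: 1a->2.
ab: 1b undefined. 1b->0: ok.
aaa: 2a undefined. 2a->0: ok.
aab: 2b undefined. 2b->0: ok.
All examples now run through 3 states with every (state, symbol) defined. Accept strings end in {1}, Reject strings end in {0,2}; accept={1}.

states=3 start=0 accept={1} delta: 0a->1 0b->0 1a->2 1b->0 2a->0 2b->0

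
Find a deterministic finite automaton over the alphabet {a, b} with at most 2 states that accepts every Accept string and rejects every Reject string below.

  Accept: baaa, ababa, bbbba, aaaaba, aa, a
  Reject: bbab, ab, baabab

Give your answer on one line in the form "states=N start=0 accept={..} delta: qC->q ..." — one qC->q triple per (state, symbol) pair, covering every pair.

states=2 start=0 accept={0} delta: 0a->0 0b->1 1a->0 1b->0

State merging on the prefix tree: take the shortest (then alphabetical) example prefix whose next move is undefined and point that move at state 0, else 1, else 2, ...; a target is out if some Accept/Reject pair would then sit in one state with the same input left (inseparable). If every existing state is out, open a new one.
a: 0a undefined. 0a->0: ok.
b: 0b undefined. 0b->0: no, baaa/bbab meet in 0. Open state 1: 0b->1.
ba: 1a undefined. 1a->0: ok.
bb: 1b undefined. 1b->0: ok.
All examples now run through 2 states with every (state, symbol) defined. Accept strings end in {0}, Reject strings end in {1}; accept={0}.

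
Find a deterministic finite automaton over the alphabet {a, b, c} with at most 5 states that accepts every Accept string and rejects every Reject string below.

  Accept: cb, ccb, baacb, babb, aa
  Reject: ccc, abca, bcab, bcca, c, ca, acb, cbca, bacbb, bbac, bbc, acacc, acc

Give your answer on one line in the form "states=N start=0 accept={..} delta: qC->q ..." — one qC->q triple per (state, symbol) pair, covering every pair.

Fold the examples into a partial DFA from state 0: repeatedly fix the first undefined (state, symbol) met by the shortest-then-alphabetical prefix, trying targets in increasing order and rejecting any under which an Accept and a Reject string meet in one state with the same remainder; add a state when all current targets are rejected. Accepting states are where Accept strings end.
a: 0a undefined. 0a->0: no, cb/acb meet in 0 with "cb" left. Open state 1: 0a->1.
b: 0b undefined. 0b->0: ok.
c: 0c undefined. 0c->0: no, cb/ccc meet in 0. 0c->1: no, ccb/acb meet in 1 with "cb" left. Open state 2: 0c->2.
aa: 1a undefined. 1a->0: ok.
ab: 1b undefined. 1b->0: ok.
ac: 1c undefined. 1c->0: no, babb/acb meet in 0. 1c->1: no, babb/acb meet in 0. 1c->2: no, cb/acb meet in 2 with "b" left. Open state 3: 1c->3.
ca: 2a undefined. 2a->0: no, babb/abca meet in 0. 2a->1: no, babb/bcab meet in 0. 2a->2: no, cb/bcab meet in 2 with "b" left. 2a->3: ok.
cb: 2b undefined. 2b->0: ok.
cc: 2c undefined. 2c->0: ok.
aca: 3a undefined. 3a->0: no, cb/acacc meet in 0. 3a->1: ok.
acb: 3b undefined. 3b->0: no, cb/bcab meet in 0. 3b->1: no, cb/bacbb meet in 0. 3b->2: no, cb/bacbb meet in 0. 3b->3: ok.
acc: 3c undefined. 3c->0: no, cb/acacc meet in 0. 3c->1: ok.
All examples now run through 4 states with every (state, symbol) defined. Accept strings end in {0}, Reject strings end in {1,2,3}; accept={0}.

states=4 start=0 accept={0} delta: 0a->1 0b->0 0c->2 1a->0 1b->0 1c->3 2a->3 2b->0 2c->0 3a->1 3b->3 3c->1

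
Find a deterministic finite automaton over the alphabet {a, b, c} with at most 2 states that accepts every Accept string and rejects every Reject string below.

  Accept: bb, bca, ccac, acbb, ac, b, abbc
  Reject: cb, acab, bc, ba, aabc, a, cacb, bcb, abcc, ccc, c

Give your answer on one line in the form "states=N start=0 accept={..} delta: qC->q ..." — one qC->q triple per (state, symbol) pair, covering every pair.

states=2 start=0 accept={0} delta: 0a->1 0b->0 0c->1 1a->0 1b->1 1c->0

Fold the examples into a partial DFA from state 0: repeatedly fix the first undefined (state, symbol) met by the shortest-then-alphabetical prefix, trying targets in increasing order and rejecting any under which an Accept and a Reject string meet in one state with the same remainder; add a state when all current targets are rejected. Accepting states are where Accept strings end.
a: 0a undefined. 0a->0: no, ac/c meet in 0 with "c" left. Open state 1: 0a->1.
b: 0b undefined. 0b->0: ok.
c: 0c undefined. 0c->0: no, bb/cb meet in 0. 0c->1: ok.
aa: 1a undefined. 1a->0: ok.
ab: 1b undefined. 1b->0: no, bb/cb meet in 0. 1b->1: ok.
ac: 1c undefined. 1c->0: ok.
All examples now run through 2 states with every (state, symbol) defined. Accept strings end in {0}, Reject strings end in {1}; accept={0}.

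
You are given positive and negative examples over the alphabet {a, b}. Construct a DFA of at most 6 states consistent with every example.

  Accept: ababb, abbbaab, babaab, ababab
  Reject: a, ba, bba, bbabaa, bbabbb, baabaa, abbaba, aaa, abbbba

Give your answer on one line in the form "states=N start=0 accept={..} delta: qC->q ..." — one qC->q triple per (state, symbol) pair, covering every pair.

states=3 start=0 accept={1,2} delta: 0a->0 0b->1 1a->0 1b->2 2a->0 2b->0

Grow the machine one transition at a time. Run the examples from 0; the earliest place one falls off (shortest prefix, ties alphabetical) gets sent to the lowest-numbered state that keeps every Accept/Reject pair distinguishable — a pair clashes when both reach the same state with identical unread suffix — and to a fresh state only if none does.
a: 0a undefined. 0a->0: ok.
b: 0b undefined. 0b->0: no, ababb/a meet in 0. Open state 1: 0b->1.
ba: 1a undefined. 1a->0: ok.
bb: 1b undefined. 1b->0: no, ababb/a meet in 0. 1b->1: no, ababb/bbabbb meet in 1. Open state 2: 1b->2.
bba: 2a undefined. 2a->0: ok.
abbb: 2b undefined. 2b->0: ok.
All examples now run through 3 states with every (state, symbol) defined. Accept strings end in {1,2}, Reject strings end in {0}; accept={1,2}.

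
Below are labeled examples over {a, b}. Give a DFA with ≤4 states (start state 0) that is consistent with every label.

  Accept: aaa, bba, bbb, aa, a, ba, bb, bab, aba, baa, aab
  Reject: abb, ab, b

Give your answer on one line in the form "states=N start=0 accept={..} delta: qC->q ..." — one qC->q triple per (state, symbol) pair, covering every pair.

states=4 start=0 accept={1,3} delta: 0a->1 0b->2 1a->3 1b->0 2a->3 2b->3 3a->1 3b->1

Grow the machine one transition at a time. Run the examples from 0; the earliest place one falls off (shortest prefix, ties alphabetical) gets sent to the lowest-numbered state that keeps every Accept/Reject pair distinguishable — a pair clashes when both reach the same state with identical unread suffix — and to a fresh state only if none does.
a: 0a undefined. 0a->0: no, bb/abb meet in 0 with "bb" left. Open state 1: 0a->1.
b: 0b undefined. 0b->0: no, bbb/b meet in 0. 0b->1: no, bbb/abb meet in 1 with "bb" left. Open state 2: 0b->2.
aa: 1a undefined. 1a->0: no, aab/b meet in 2. 1a->1: no, aab/ab meet in 1 with "b" left. 1a->2: no, aa/b meet in 2. Open state 3: 1a->3.
ab: 1b undefined. 1b->0: ok.
ba: 2a undefined. 2a->0: no, ba/ab meet in 0. 2a->1: no, bab/ab meet in 0. 2a->2: no, ba/abb meet in 2. 2a->3: ok.
bb: 2b undefined. 2b->0: no, bbb/abb meet in 2. 2b->1: no, bbb/ab meet in 0. 2b->2: no, bbb/abb meet in 2. 2b->3: ok.
aaa: 3a undefined. 3a->0: no, aaa/ab meet in 0. 3a->1: ok.
aab: 3b undefined. 3b->0: no, bbb/ab meet in 0. 3b->1: ok.
All examples now run through 4 states with every (state, symbol) defined. Accept strings end in {1,3}, Reject strings end in {0,2}; accept={1,3}.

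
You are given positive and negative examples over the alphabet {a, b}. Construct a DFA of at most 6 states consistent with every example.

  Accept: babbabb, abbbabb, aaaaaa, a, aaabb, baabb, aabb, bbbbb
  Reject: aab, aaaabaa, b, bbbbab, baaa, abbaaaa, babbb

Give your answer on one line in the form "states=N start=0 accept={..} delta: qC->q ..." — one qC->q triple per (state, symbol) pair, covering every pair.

State merging on the prefix tree: take the shortest (then alphabetical) example prefix whose next move is undefined and point that move at state 0, else 1, else 2, ...; a target is out if some Accept/Reject pair would then sit in one state with the same input left (inseparable). If every existing state is out, open a new one.
a: 0a undefined. 0a->0: ok.
b: 0b undefined. 0b->0: no, babbabb/aab meet in 0. Open state 1: 0b->1.
ba: 1a undefined. 1a->0: no, aaaaaa/aaaabaa meet in 0. 1a->1: ok.
bb: 1b undefined. 1b->0: no, babbabb/aab meet in 1. 1b->1: no, babbabb/aab meet in 1. Open state 2: 1b->2.
bbb: 2b undefined. 2b->0: no, babbabb/bbbbab meet in 2. 2b->1: no, babbabb/aab meet in 1. 2b->2: no, aaabb/babbb meet in 2. Open state 3: 2b->3.
abba: 2a undefined. 2a->0: no, aaaaaa/abbaaaa meet in 0. 2a->1: ok.
bbbb: 3b undefined. 3b->0: no, aaaaaa/babbb meet in 0. 3b->1: no, aaabb/bbbbab meet in 2. 3b->2: no, aaabb/bbbbab meet in 2. 3b->3: no, baabb/babbb meet in 3. Open state 4: 3b->4.
abbba: 3a undefined. 3a->0: ok.
bbbba: 4a undefined. 4a->0: ok.
bbbbb: 4b undefined. 4b->0: ok.
All examples now run through 5 states with every (state, symbol) defined. Accept strings end in {0,2,3}, Reject strings end in {1,4}; accept={0,2,3}.

states=5 start=0 accept={0,2,3} delta: 0a->0 0b->1 1a->1 1b->2 2a->1 2b->3 3a->0 3b->4 4a->0 4b->0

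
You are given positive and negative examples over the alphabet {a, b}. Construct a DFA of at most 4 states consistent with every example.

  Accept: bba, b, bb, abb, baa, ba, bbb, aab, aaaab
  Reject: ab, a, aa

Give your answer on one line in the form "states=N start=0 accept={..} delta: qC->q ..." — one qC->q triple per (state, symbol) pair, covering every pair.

states=3 start=0 accept={2} delta: 0a->1 0b->2 1a->0 1b->0 2a->2 2b->2

State merging on the prefix tree: take the shortest (then alphabetical) example prefix whose next move is undefined and point that move at state 0, else 1, else 2, ...; a target is out if some Accept/Reject pair would then sit in one state with the same input left (inseparable). If every existing state is out, open a new one.
a: 0a undefined. 0a->0: no, b/ab meet in 0 with "b" left. Open state 1: 0a->1.
b: 0b undefined. 0b->0: no, bba/a meet in 1. 0b->1: no, b/a meet in 1. Open state 2: 0b->2.
aa: 1a undefined. 1a->0: ok.
ab: 1b undefined. 1b->0: ok.
ba: 2a undefined. 2a->0: no, baa/a meet in 1. 2a->1: no, baa/ab meet in 0. 2a->2: ok.
bb: 2b undefined. 2b->0: no, bba/a meet in 1. 2b->1: no, bba/ab meet in 0. 2b->2: ok.
All examples now run through 3 states with every (state, symbol) defined. Accept strings end in {2}, Reject strings end in {0,1}; accept={2}.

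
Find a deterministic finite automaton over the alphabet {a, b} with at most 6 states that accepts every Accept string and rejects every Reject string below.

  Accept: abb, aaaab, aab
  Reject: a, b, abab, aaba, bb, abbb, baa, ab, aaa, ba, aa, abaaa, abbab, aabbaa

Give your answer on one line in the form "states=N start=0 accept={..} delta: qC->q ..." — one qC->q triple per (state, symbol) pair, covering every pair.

states=4 start=0 accept={3} delta: 0a->1 0b->0 1a->2 1b->2 2a->1 2b->3 3a->0 3b->0

State merging on the prefix tree: take the shortest (then alphabetical) example prefix whose next move is undefined and point that move at state 0, else 1, else 2, ...; a target is out if some Accept/Reject pair would then sit in one state with the same input left (inseparable). If every existing state is out, open a new one.
a: 0a undefined. 0a->0: no, abb/bb meet in 0 with "bb" left. Open state 1: 0a->1.
b: 0b undefined. 0b->0: ok.
aa: 1a undefined. 1a->0: no, aaaab/b meet in 0. 1a->1: no, aaaab/ab meet in 1 with "b" left. Open state 2: 1a->2.
ab: 1b undefined. 1b->0: no, abb/b meet in 0. 1b->1: no, abb/a meet in 1. 1b->2: ok.
aaa: 2a undefined. 2a->0: no, aaaab/baa meet in 2. 2a->1: ok.
aab: 2b undefined. 2b->0: no, abb/b meet in 0. 2b->1: no, abb/a meet in 1. 2b->2: no, abb/abab meet in 2. Open state 3: 2b->3.
aaba: 3a undefined. 3a->0: ok.
aabb: 3b undefined. 3b->0: ok.
All examples now run through 4 states with every (state, symbol) defined. Accept strings end in {3}, Reject strings end in {0,1,2}; accept={3}.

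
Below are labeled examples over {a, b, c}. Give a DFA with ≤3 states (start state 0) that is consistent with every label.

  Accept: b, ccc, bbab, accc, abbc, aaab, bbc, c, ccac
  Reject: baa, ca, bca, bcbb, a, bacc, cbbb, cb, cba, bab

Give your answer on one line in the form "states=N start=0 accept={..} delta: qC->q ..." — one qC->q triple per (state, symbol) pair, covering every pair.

states=3 start=0 accept={1} delta: 0a->0 0b->1 0c->1 1a->2 1b->0 1c->0 2a->0 2b->0 2c->1

State merging on the prefix tree: take the shortest (then alphabetical) example prefix whose next move is undefined and point that move at state 0, else 1, else 2, ...; a target is out if some Accept/Reject pair would then sit in one state with the same input left (inseparable). If every existing state is out, open a new one.
a: 0a undefined. 0a->0: ok.
b: 0b undefined. 0b->0: no, b/baa meet in 0. Open state 1: 0b->1.
c: 0c undefined. 0c->0: no, b/cb meet in 1. 0c->1: ok.
ba: 1a undefined. 1a->0: no, b/bab meet in 1. 1a->1: no, b/baa meet in 1. Open state 2: 1a->2.
bb: 1b undefined. 1b->0: ok.
bc: 1c undefined. 1c->0: ok.
baa: 2a undefined. 2a->0: ok.
bab: 2b undefined. 2b->0: ok.
bac: 2c undefined. 2c->0: no, b/bacc meet in 1. 2c->1: ok.
All examples now run through 3 states with every (state, symbol) defined. Accept strings end in {1}, Reject strings end in {0,2}; accept={1}.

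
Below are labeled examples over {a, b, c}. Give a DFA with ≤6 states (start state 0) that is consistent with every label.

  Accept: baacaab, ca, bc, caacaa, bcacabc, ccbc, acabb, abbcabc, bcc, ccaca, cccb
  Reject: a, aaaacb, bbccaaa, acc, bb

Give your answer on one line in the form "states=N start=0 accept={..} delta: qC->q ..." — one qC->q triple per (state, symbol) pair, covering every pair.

Fold the examples into a partial DFA from state 0: repeatedly fix the first undefined (state, symbol) met by the shortest-then-alphabetical prefix, trying targets in increasing order and rejecting any under which an Accept and a Reject string meet in one state with the same remainder; add a state when all current targets are rejected. Accepting states are where Accept strings end.
a: 0a undefined. 0a->0: ok.
b: 0b undefined. 0b->0: no, bcc/acc meet in 0 with "cc" left. Open state 1: 0b->1.
c: 0c undefined. 0c->0: no, ca/a meet in 0. 0c->1: no, bc/acc meet in 1 with "c" left. Open state 2: 0c->2.
ba: 1a undefined. 1a->0: ok.
bb: 1b undefined. 1b->0: ok.
bc: 1c undefined. 1c->0: no, bc/a meet in 0. 1c->1: ok.
ca: 2a undefined. 2a->0: no, ca/a meet in 0. 2a->1: no, caacaa/a meet in 0. 2a->2: no, baacaab/aaaacb meet in 2 with "b" left. Open state 3: 2a->3.
cc: 2c undefined. 2c->0: no, cccb/aaaacb meet in 2 with "b" left. 2c->1: no, bc/acc meet in 1. 2c->2: no, cccb/aaaacb meet in 2 with "b" left. 2c->3: no, ca/acc meet in 3. Open state 4: 2c->4.
caa: 3a undefined. 3a->0: no, caacaa/a meet in 0. 3a->1: no, baacaab/a meet in 0. 3a->2: no, baacaab/aaaacb meet in 2 with "b" left. 3a->3: ok.
cca: 4a undefined. 4a->0: ok.
ccb: 4b undefined. 4b->0: ok.
ccc: 4c undefined. 4c->0: ok.
acab: 3b undefined. 3b->0: no, baacaab/a meet in 0. 3b->1: no, acabb/a meet in 0. 3b->2: no, bcacabc/acc meet in 4. 3b->3: ok.
caac: 3c undefined. 3c->0: no, caacaa/a meet in 0. 3c->1: no, caacaa/a meet in 0. 3c->2: ok.
aaaacb: 2b undefined. 2b->0: ok.
All examples now run through 5 states with every (state, symbol) defined. Accept strings end in {1,2,3}, Reject strings end in {0,4}; accept={1,2,3}.

states=5 start=0 accept={1,2,3} delta: 0a->0 0b->1 0c->2 1a->0 1b->0 1c->1 2a->3 2b->0 2c->4 3a->3 3b->3 3c->2 4a->0 4b->0 4c->0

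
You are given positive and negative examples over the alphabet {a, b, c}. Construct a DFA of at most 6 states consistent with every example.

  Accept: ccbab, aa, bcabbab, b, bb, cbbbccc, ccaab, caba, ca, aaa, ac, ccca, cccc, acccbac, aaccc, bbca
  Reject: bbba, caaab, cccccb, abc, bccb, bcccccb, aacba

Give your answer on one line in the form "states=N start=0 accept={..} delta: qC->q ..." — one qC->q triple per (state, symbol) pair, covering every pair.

Fold the examples into a partial DFA from state 0: repeatedly fix the first undefined (state, symbol) met by the shortest-then-alphabetical prefix, trying targets in increasing order and rejecting any under which an Accept and a Reject string meet in one state with the same remainder; add a state when all current targets are rejected. Accepting states are where Accept strings end.
a: 0a undefined. 0a->0: ok.
b: 0b undefined. 0b->0: no, aa/bbba meet in 0. Open state 1: 0b->1.
c: 0c undefined. 0c->0: no, b/caaab meet in 1. 0c->1: ok.
bb: 1b undefined. 1b->0: no, aa/aacba meet in 0. 1b->1: no, ca/bbba meet in 1 with "a" left. Open state 2: 1b->2.
bc: 1c undefined. 1c->0: no, aa/abc meet in 0. 1c->1: no, b/abc meet in 1. 1c->2: no, bb/abc meet in 2. Open state 3: 1c->3.
ca: 1a undefined. 1a->0: no, b/caaab meet in 1. 1a->1: no, bb/caaab meet in 2. 1a->2: no, caba/bbba meet in 2 with "ba" left. 1a->3: no, ccaab/caaab meet in 3 with "aab" left. Open state 4: 1a->4.
bbb: 2b undefined. 2b->0: no, aa/bbba meet in 0. 2b->1: no, ca/bbba meet in 4. 2b->2: ok.
bbc: 2c undefined. 2c->0: no, cbbbccc/abc meet in 3. 2c->1: ok.
bca: 3a undefined. 3a->0: ok.
bcc: 3c undefined. 3c->0: no, b/bccb meet in 1. 3c->1: no, bb/cccccb meet in 2. 3c->2: no, bb/bccb meet in 2. 3c->3: no, cbbbccc/abc meet in 3. 3c->4: ok.
caa: 4a undefined. 4a->0: no, b/caaab meet in 1. 4a->1: ok.
cab: 4b undefined. 4b->0: no, aa/caaab meet in 0. 4b->1: no, b/caaab meet in 1. 4b->2: no, bb/caaab meet in 2. 4b->3: ok.
ccb: 3b undefined. 3b->0: ok.
bbba: 2a undefined. 2a->0: no, aa/bbba meet in 0. 2a->1: no, ccbab/bbba meet in 1. 2a->2: no, bcabbab/bbba meet in 2. 2a->3: ok.
bccc: 4c undefined. 4c->0: no, aa/bcccccb meet in 0. 4c->1: no, aa/cccccb meet in 0. 4c->2: no, aa/bcccccb meet in 0. 4c->3: no, aa/bcccccb meet in 0. 4c->4: ok.
All examples now run through 5 states with every (state, symbol) defined. Accept strings end in {0,1,2,4}, Reject strings end in {3}; accept={0,1,2,4}.

states=5 start=0 accept={0,1,2,4} delta: 0a->0 0b->1 0c->1 1a->4 1b->2 1c->3 2a->3 2b->2 2c->1 3a->0 3b->0 3c->4 4a->1 4b->3 4c->4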